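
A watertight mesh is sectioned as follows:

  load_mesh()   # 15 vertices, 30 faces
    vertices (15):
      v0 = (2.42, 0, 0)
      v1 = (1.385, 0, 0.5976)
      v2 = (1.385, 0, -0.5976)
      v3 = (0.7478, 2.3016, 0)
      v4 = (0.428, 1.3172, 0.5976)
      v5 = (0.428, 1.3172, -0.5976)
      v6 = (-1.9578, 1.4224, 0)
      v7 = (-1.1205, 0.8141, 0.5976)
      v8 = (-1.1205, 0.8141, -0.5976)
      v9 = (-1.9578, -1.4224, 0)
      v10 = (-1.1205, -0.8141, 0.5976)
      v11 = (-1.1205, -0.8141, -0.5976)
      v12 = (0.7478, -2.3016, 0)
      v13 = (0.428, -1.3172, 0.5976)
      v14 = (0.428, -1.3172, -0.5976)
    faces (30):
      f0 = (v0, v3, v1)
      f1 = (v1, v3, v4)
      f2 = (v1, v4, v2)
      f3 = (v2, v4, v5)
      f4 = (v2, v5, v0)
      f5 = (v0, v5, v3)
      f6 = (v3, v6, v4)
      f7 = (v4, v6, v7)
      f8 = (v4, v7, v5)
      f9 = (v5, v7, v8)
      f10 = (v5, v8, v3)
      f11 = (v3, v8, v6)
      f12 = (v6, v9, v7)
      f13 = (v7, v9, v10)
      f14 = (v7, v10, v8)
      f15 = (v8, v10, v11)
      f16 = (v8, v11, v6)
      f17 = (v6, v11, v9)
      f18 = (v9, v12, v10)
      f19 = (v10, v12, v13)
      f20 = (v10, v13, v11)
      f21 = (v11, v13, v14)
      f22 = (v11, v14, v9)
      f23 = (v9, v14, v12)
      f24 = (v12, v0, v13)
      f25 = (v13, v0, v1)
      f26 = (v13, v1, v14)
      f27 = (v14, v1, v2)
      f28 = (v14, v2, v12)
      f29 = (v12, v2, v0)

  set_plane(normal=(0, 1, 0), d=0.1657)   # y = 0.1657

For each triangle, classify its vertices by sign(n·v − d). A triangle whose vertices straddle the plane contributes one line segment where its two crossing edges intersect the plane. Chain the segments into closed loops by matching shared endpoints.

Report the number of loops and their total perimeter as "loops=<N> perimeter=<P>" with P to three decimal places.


Straddling triangles (12 of 30):
  (v0,v3,v1) [-+-] → (2.29961, 0.1657, 0)–(1.33913, 0.1657, 0.554577)  len=1.1091
  (v1,v3,v4) [-++] → (1.33913, 0.1657, 0.554577)–(1.26461, 0.1657, 0.5976)  len=0.0860
  (v1,v4,v2) [-+-] → (1.26461, 0.1657, 0.5976)–(1.26461, 0.1657, -0.447247)  len=1.0448
  (v2,v4,v5) [-++] → (1.26461, 0.1657, -0.447247)–(1.26461, 0.1657, -0.5976)  len=0.1504
  (v2,v5,v0) [-+-] → (1.26461, 0.1657, -0.5976)–(2.16941, 0.1657, -0.0751764)  len=1.0448
  (v0,v5,v3) [-++] → (2.16941, 0.1657, -0.0751764)–(2.29961, 0.1657, 0)  len=0.1503
  (v6,v9,v7) [+-+] → (-1.9578, 0.1657, 0)–(-1.36325, 0.1657, 0.424345)  len=0.7305
  (v7,v9,v10) [+--] → (-1.36325, 0.1657, 0.424345)–(-1.1205, 0.1657, 0.5976)  len=0.2982
  (v7,v10,v8) [+-+] → (-1.1205, 0.1657, 0.5976)–(-1.1205, 0.1657, -0.121634)  len=0.7192
  (v8,v10,v11) [+--] → (-1.1205, 0.1657, -0.121634)–(-1.1205, 0.1657, -0.5976)  len=0.4760
  (v8,v11,v6) [+-+] → (-1.1205, 0.1657, -0.5976)–(-1.48732, 0.1657, -0.335794)  len=0.4507
  (v6,v11,v9) [+--] → (-1.48732, 0.1657, -0.335794)–(-1.9578, 0.1657, 0)  len=0.5780

Chained into 2 loop(s):
  loop 1: 6 segments, perimeter = 3.5855
  loop 2: 6 segments, perimeter = 3.2526
Total perimeter = 6.838

loops=2 perimeter=6.838


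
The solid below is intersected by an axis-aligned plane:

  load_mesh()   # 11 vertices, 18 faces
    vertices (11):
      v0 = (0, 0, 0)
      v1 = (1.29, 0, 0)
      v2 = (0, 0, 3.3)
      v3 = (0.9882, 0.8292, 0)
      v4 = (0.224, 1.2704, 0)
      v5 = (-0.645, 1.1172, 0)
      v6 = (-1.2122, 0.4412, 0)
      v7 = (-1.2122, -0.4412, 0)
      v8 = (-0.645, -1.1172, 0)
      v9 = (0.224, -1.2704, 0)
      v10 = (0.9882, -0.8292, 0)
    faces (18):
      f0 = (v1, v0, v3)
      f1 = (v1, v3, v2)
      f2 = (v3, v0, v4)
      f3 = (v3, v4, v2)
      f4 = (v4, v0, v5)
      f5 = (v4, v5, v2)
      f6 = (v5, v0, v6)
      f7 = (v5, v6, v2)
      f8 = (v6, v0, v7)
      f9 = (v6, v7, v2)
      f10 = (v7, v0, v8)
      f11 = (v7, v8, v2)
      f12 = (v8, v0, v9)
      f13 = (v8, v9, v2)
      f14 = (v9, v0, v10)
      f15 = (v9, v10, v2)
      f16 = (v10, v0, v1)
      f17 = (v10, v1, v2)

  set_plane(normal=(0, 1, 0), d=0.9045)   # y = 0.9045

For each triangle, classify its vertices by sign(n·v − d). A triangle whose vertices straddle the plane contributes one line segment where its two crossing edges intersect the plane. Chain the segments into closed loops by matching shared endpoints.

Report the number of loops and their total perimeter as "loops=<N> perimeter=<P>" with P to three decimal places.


Straddling triangles (6 of 18):
  (v3,v0,v4) [--+] → (0.159484, 0.9045, 0)–(0.857773, 0.9045, 0)  len=0.6983
  (v3,v4,v2) [-+-] → (0.857773, 0.9045, 0)–(0.159484, 0.9045, 0.950464)  len=1.1794
  (v4,v0,v5) [+-+] → (0.159484, 0.9045, 0)–(-0.522201, 0.9045, 0)  len=0.6817
  (v4,v5,v2) [++-] → (-0.522201, 0.9045, 0.628276)–(0.159484, 0.9045, 0.950464)  len=0.7540
  (v5,v0,v6) [+--] → (-0.522201, 0.9045, 0)–(-0.823467, 0.9045, 0)  len=0.3013
  (v5,v6,v2) [+--] → (-0.823467, 0.9045, 0)–(-0.522201, 0.9045, 0.628276)  len=0.6968

Chained into 1 loop(s):
  loop 1: 6 segments, perimeter = 4.3114
Total perimeter = 4.311

loops=1 perimeter=4.311


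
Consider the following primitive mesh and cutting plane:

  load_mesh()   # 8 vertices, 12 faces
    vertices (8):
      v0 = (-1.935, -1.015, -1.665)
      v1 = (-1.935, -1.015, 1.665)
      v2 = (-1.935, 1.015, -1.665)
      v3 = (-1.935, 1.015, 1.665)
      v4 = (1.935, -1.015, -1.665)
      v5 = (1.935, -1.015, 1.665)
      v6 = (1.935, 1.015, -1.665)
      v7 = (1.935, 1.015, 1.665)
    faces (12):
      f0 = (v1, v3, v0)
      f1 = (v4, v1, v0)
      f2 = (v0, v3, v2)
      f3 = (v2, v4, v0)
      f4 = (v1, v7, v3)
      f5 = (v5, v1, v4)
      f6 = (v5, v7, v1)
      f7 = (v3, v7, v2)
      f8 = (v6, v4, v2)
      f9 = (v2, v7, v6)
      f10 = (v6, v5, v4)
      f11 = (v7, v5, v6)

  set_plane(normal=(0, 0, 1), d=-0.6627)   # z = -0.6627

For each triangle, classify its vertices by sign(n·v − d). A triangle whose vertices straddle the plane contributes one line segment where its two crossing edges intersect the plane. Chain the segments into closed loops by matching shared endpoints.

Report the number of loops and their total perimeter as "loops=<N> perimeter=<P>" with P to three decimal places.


Straddling triangles (8 of 12):
  (v1,v3,v0) [++-] → (-1.935, -0.403988, -0.6627)–(-1.935, -1.015, -0.6627)  len=0.6110
  (v4,v1,v0) [-+-] → (0.770165, -1.015, -0.6627)–(-1.935, -1.015, -0.6627)  len=2.7052
  (v0,v3,v2) [-+-] → (-1.935, -0.403988, -0.6627)–(-1.935, 1.015, -0.6627)  len=1.4190
  (v5,v1,v4) [++-] → (0.770165, -1.015, -0.6627)–(1.935, -1.015, -0.6627)  len=1.1648
  (v3,v7,v2) [++-] → (-0.770165, 1.015, -0.6627)–(-1.935, 1.015, -0.6627)  len=1.1648
  (v2,v7,v6) [-+-] → (-0.770165, 1.015, -0.6627)–(1.935, 1.015, -0.6627)  len=2.7052
  (v6,v5,v4) [-+-] → (1.935, 0.403988, -0.6627)–(1.935, -1.015, -0.6627)  len=1.4190
  (v7,v5,v6) [++-] → (1.935, 0.403988, -0.6627)–(1.935, 1.015, -0.6627)  len=0.6110

Chained into 1 loop(s):
  loop 1: 8 segments, perimeter = 11.8000
Total perimeter = 11.800

loops=1 perimeter=11.800


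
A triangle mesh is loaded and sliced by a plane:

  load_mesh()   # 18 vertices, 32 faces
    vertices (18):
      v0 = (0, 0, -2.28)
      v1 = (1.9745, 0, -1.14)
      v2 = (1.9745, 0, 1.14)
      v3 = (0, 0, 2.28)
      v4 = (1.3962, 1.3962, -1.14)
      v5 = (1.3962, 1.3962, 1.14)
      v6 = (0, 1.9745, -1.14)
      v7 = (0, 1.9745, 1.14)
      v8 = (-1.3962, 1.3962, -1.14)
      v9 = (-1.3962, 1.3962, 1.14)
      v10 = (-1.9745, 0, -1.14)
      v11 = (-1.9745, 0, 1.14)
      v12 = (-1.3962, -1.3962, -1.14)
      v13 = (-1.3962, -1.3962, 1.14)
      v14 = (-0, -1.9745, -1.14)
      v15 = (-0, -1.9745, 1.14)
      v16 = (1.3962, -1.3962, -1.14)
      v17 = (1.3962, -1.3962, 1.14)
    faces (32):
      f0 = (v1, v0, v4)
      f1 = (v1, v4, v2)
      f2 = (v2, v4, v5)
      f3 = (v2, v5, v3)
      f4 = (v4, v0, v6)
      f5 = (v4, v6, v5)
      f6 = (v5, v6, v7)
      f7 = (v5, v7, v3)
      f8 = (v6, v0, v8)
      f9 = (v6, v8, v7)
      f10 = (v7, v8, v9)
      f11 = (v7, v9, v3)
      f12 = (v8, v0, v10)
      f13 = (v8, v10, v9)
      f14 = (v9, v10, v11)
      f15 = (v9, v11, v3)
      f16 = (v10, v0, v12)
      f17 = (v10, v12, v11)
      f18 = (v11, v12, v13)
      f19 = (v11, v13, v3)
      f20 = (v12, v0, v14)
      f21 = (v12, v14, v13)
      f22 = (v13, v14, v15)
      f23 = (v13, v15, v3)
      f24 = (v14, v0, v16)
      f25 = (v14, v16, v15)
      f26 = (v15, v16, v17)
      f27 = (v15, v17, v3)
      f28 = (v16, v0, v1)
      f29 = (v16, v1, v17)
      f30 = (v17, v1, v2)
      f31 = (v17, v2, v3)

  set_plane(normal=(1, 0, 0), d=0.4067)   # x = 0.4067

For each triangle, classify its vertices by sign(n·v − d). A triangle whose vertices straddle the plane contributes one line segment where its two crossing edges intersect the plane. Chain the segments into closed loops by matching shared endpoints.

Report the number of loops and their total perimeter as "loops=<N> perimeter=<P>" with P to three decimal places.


loops=1 perimeter=12.696

Straddling triangles (12 of 32):
  (v1,v0,v4) [+-+] → (0.4067, 0, -2.04519)–(0.4067, 0.4067, -1.94793)  len=0.4182
  (v2,v5,v3) [++-] → (0.4067, 0.4067, 1.94793)–(0.4067, 0, 2.04519)  len=0.4182
  (v4,v0,v6) [+--] → (0.4067, 0.4067, -1.94793)–(0.4067, 1.80605, -1.14)  len=1.6158
  (v4,v6,v5) [+-+] → (0.4067, 1.80605, -1.14)–(0.4067, 1.80605, -0.475857)  len=0.6641
  (v5,v6,v7) [+--] → (0.4067, 1.80605, -0.475857)–(0.4067, 1.80605, 1.14)  len=1.6159
  (v5,v7,v3) [+--] → (0.4067, 1.80605, 1.14)–(0.4067, 0.4067, 1.94793)  len=1.6158
  (v14,v0,v16) [--+] → (0.4067, -0.4067, -1.94793)–(0.4067, -1.80605, -1.14)  len=1.6158
  (v14,v16,v15) [-+-] → (0.4067, -1.80605, -1.14)–(0.4067, -1.80605, 0.475857)  len=1.6159
  (v15,v16,v17) [-++] → (0.4067, -1.80605, 0.475857)–(0.4067, -1.80605, 1.14)  len=0.6641
  (v15,v17,v3) [-+-] → (0.4067, -1.80605, 1.14)–(0.4067, -0.4067, 1.94793)  len=1.6158
  (v16,v0,v1) [+-+] → (0.4067, -0.4067, -1.94793)–(0.4067, 0, -2.04519)  len=0.4182
  (v17,v2,v3) [++-] → (0.4067, 0, 2.04519)–(0.4067, -0.4067, 1.94793)  len=0.4182

Chained into 1 loop(s):
  loop 1: 12 segments, perimeter = 12.6960
Total perimeter = 12.696


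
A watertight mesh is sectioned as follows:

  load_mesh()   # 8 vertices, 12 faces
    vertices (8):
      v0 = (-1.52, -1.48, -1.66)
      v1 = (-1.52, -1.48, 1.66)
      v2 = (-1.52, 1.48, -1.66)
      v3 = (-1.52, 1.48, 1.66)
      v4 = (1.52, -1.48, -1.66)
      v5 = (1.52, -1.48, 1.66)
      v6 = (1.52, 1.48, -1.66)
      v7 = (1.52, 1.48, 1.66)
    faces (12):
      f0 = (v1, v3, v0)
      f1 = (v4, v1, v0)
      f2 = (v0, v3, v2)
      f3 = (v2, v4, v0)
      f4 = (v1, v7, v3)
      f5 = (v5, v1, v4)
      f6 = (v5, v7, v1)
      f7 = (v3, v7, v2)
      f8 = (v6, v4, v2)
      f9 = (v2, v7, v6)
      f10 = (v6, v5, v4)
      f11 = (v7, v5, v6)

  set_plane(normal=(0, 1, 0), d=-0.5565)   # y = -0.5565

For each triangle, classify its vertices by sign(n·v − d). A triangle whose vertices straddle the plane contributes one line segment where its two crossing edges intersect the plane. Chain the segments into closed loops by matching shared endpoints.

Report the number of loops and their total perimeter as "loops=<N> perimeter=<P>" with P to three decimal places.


loops=1 perimeter=12.720

Straddling triangles (8 of 12):
  (v1,v3,v0) [-+-] → (-1.52, -0.5565, 1.66)–(-1.52, -0.5565, -0.624182)  len=2.2842
  (v0,v3,v2) [-++] → (-1.52, -0.5565, -0.624182)–(-1.52, -0.5565, -1.66)  len=1.0358
  (v2,v4,v0) [+--] → (0.571541, -0.5565, -1.66)–(-1.52, -0.5565, -1.66)  len=2.0915
  (v1,v7,v3) [-++] → (-0.571541, -0.5565, 1.66)–(-1.52, -0.5565, 1.66)  len=0.9485
  (v5,v7,v1) [-+-] → (1.52, -0.5565, 1.66)–(-0.571541, -0.5565, 1.66)  len=2.0915
  (v6,v4,v2) [+-+] → (1.52, -0.5565, -1.66)–(0.571541, -0.5565, -1.66)  len=0.9485
  (v6,v5,v4) [+--] → (1.52, -0.5565, 0.624182)–(1.52, -0.5565, -1.66)  len=2.2842
  (v7,v5,v6) [+-+] → (1.52, -0.5565, 1.66)–(1.52, -0.5565, 0.624182)  len=1.0358

Chained into 1 loop(s):
  loop 1: 8 segments, perimeter = 12.7200
Total perimeter = 12.720


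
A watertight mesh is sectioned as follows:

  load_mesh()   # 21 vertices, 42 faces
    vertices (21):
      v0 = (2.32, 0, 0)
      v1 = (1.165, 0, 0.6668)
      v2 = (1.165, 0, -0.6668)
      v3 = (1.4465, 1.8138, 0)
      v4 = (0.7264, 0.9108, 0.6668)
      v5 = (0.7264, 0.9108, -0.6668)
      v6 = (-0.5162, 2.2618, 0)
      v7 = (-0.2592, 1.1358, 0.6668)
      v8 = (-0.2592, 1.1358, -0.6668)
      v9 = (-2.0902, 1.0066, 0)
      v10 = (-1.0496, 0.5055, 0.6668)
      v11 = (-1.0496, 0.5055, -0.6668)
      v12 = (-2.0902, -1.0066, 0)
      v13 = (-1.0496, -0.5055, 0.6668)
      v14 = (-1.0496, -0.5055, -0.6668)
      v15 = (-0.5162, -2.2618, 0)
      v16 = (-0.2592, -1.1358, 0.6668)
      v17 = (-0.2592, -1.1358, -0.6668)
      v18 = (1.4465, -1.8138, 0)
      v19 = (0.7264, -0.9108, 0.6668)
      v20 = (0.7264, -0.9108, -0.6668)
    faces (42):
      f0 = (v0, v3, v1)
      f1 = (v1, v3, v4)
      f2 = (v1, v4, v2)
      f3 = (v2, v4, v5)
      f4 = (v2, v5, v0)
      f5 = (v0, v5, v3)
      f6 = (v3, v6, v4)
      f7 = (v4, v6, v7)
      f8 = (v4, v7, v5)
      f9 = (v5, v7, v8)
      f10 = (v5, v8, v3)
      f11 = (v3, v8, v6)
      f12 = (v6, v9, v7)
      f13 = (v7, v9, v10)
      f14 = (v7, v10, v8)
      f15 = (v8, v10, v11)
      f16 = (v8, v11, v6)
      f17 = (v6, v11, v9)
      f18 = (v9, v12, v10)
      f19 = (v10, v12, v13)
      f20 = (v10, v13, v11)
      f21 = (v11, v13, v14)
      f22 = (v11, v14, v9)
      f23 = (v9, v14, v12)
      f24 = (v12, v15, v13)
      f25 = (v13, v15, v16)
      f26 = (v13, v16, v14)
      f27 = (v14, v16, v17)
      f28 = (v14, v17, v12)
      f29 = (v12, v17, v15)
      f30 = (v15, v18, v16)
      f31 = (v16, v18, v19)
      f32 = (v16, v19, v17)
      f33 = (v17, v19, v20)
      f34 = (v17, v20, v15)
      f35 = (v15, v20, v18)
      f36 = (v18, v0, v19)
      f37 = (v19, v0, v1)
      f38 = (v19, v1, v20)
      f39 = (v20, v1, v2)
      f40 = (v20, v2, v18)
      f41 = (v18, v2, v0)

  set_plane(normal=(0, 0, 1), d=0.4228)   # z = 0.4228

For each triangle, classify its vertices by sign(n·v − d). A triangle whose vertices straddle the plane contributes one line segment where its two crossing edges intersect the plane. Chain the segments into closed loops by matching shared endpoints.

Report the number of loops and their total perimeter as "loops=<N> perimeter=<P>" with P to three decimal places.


Straddling triangles (28 of 42):
  (v0,v3,v1) [--+] → (1.26801, 0.663718, 0.4228)–(1.58765, 0, 0.4228)  len=0.7367
  (v1,v3,v4) [+-+] → (1.26801, 0.663718, 0.4228)–(0.989904, 1.24123, 0.4228)  len=0.6410
  (v1,v4,v2) [++-] → (0.806648, 0.744157, 0.4228)–(1.165, 0, 0.4228)  len=0.8259
  (v2,v4,v5) [-+-] → (0.806648, 0.744157, 0.4228)–(0.7264, 0.9108, 0.4228)  len=0.1850
  (v3,v6,v4) [--+] → (0.271699, 1.40517, 0.4228)–(0.989904, 1.24123, 0.4228)  len=0.7367
  (v4,v6,v7) [+-+] → (0.271699, 1.40517, 0.4228)–(-0.353243, 1.54783, 0.4228)  len=0.6410
  (v4,v7,v5) [++-] → (-0.0788713, 1.09463, 0.4228)–(0.7264, 0.9108, 0.4228)  len=0.8260
  (v5,v7,v8) [-+-] → (-0.0788713, 1.09463, 0.4228)–(-0.2592, 1.1358, 0.4228)  len=0.1850
  (v6,v9,v7) [--+] → (-0.929212, 1.08852, 0.4228)–(-0.353243, 1.54783, 0.4228)  len=0.7367
  (v7,v9,v10) [+-+] → (-0.929212, 1.08852, 0.4228)–(-1.43038, 0.688866, 0.4228)  len=0.6410
  (v7,v10,v8) [++-] → (-0.904986, 0.620822, 0.4228)–(-0.2592, 1.1358, 0.4228)  len=0.8260
  (v8,v10,v11) [-+-] → (-0.904986, 0.620822, 0.4228)–(-1.0496, 0.5055, 0.4228)  len=0.1850
  (v9,v12,v10) [--+] → (-1.43038, -0.0478179, 0.4228)–(-1.43038, 0.688866, 0.4228)  len=0.7367
  (v10,v12,v13) [+-+] → (-1.43038, -0.0478179, 0.4228)–(-1.43038, -0.688866, 0.4228)  len=0.6410
  (v10,v13,v11) [++-] → (-1.0496, -0.320524, 0.4228)–(-1.0496, 0.5055, 0.4228)  len=0.8260
  (v11,v13,v14) [-+-] → (-1.0496, -0.320524, 0.4228)–(-1.0496, -0.5055, 0.4228)  len=0.1850
  (v12,v15,v13) [--+] → (-0.854415, -1.14818, 0.4228)–(-1.43038, -0.688866, 0.4228)  len=0.7367
  (v13,v15,v16) [+-+] → (-0.854415, -1.14818, 0.4228)–(-0.353243, -1.54783, 0.4228)  len=0.6410
  (v13,v16,v14) [++-] → (-0.403814, -1.02048, 0.4228)–(-1.0496, -0.5055, 0.4228)  len=0.8260
  (v14,v16,v17) [-+-] → (-0.403814, -1.02048, 0.4228)–(-0.2592, -1.1358, 0.4228)  len=0.1850
  (v15,v18,v16) [--+] → (0.364961, -1.3839, 0.4228)–(-0.353243, -1.54783, 0.4228)  len=0.7367
  (v16,v18,v19) [+-+] → (0.364961, -1.3839, 0.4228)–(0.989904, -1.24123, 0.4228)  len=0.6410
  (v16,v19,v17) [++-] → (0.546071, -0.951967, 0.4228)–(-0.2592, -1.1358, 0.4228)  len=0.8260
  (v17,v19,v20) [-+-] → (0.546071, -0.951967, 0.4228)–(0.7264, -0.9108, 0.4228)  len=0.1850
  (v18,v0,v19) [--+] → (1.30954, -0.577514, 0.4228)–(0.989904, -1.24123, 0.4228)  len=0.7367
  (v19,v0,v1) [+-+] → (1.30954, -0.577514, 0.4228)–(1.58765, 0, 0.4228)  len=0.6410
  (v19,v1,v20) [++-] → (1.08475, -0.166643, 0.4228)–(0.7264, -0.9108, 0.4228)  len=0.8259
  (v20,v1,v2) [-+-] → (1.08475, -0.166643, 0.4228)–(1.165, 0, 0.4228)  len=0.1850

Chained into 2 loop(s):
  loop 1: 14 segments, perimeter = 9.6438
  loop 2: 14 segments, perimeter = 7.0766
Total perimeter = 16.720

loops=2 perimeter=16.720


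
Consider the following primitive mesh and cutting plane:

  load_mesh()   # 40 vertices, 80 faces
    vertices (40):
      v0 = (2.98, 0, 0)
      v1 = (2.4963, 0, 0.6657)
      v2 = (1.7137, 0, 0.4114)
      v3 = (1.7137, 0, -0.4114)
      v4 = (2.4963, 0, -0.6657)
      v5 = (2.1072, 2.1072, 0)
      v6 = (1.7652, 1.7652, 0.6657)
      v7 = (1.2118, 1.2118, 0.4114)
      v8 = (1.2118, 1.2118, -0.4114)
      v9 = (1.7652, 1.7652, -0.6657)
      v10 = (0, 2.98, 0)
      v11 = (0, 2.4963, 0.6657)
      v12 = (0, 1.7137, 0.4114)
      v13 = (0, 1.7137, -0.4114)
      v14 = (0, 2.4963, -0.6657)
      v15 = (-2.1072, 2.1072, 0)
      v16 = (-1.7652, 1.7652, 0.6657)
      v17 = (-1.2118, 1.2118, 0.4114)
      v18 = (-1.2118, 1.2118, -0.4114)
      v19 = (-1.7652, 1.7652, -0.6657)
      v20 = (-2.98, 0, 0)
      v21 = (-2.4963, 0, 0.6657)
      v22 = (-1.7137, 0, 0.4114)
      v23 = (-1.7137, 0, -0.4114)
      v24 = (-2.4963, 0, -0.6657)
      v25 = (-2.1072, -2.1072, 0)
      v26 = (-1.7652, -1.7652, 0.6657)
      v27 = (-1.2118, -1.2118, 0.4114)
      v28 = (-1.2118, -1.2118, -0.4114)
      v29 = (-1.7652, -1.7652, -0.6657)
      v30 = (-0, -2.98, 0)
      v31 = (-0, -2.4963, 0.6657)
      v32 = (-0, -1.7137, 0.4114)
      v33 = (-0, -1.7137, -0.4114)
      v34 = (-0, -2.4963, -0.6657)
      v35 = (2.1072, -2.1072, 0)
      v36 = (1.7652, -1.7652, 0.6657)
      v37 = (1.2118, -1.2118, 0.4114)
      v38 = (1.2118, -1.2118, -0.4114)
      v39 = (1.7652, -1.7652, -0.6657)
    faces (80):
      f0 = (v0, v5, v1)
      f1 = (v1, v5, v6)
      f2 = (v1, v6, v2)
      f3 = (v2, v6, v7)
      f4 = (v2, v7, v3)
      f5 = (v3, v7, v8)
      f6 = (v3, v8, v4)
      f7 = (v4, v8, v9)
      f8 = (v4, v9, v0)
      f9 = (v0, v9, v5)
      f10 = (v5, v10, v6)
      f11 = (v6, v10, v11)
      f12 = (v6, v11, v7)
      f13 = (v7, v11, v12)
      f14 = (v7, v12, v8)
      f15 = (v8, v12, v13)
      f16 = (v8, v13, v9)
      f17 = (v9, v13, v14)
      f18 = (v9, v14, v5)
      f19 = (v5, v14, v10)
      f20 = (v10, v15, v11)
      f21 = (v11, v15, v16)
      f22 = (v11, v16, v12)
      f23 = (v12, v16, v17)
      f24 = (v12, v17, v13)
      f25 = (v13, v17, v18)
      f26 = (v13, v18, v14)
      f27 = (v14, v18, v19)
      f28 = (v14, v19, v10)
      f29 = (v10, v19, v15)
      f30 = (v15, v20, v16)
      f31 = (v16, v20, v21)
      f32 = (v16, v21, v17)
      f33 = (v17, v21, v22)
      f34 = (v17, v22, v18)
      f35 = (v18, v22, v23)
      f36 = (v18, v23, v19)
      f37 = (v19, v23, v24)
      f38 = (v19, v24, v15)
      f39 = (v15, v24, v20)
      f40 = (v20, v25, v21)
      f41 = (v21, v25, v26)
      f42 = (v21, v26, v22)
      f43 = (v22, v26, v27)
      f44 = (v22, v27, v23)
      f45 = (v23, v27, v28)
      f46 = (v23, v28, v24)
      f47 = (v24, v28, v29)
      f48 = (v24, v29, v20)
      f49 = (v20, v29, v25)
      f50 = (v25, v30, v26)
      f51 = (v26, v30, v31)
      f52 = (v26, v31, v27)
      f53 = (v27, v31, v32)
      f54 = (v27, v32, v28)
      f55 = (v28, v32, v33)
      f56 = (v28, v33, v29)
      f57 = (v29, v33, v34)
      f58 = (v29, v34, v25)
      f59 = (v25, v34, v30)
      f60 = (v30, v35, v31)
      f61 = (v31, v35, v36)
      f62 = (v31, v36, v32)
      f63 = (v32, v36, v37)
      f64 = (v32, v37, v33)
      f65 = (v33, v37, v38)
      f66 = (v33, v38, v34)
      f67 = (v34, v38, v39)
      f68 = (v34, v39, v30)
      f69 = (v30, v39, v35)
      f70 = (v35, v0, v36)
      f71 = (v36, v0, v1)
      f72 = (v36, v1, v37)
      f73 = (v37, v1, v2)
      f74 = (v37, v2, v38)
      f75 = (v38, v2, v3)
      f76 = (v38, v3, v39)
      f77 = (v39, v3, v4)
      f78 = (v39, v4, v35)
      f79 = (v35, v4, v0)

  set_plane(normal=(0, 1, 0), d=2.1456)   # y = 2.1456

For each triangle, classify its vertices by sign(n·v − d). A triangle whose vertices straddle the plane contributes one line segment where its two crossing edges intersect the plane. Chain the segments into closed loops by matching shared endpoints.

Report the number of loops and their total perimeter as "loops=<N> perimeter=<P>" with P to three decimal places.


Straddling triangles (14 of 80):
  (v5,v10,v6) [-+-] → (2.01449, 2.1456, 0)–(1.21245, 2.1456, 0.457244)  len=0.9232
  (v6,v10,v11) [-++] → (1.21245, 2.1456, 0.457244)–(0.846746, 2.1456, 0.6657)  len=0.4209
  (v6,v11,v7) [-+-] → (0.846746, 2.1456, 0.6657)–(0.330851, 2.1456, 0.59627)  len=0.5205
  (v7,v11,v12) [-+-] → (0.330851, 2.1456, 0.59627)–(0, 2.1456, 0.551743)  len=0.3338
  (v9,v13,v14) [--+] → (0, 2.1456, -0.551743)–(0.846746, 2.1456, -0.6657)  len=0.8544
  (v9,v14,v5) [-+-] → (0.846746, 2.1456, -0.6657)–(1.89924, 2.1456, -0.0656975)  len=1.2115
  (v5,v14,v10) [-++] → (1.89924, 2.1456, -0.0656975)–(2.01449, 2.1456, 0)  len=0.1327
  (v10,v15,v11) [+-+] → (-2.01449, 2.1456, 0)–(-1.89924, 2.1456, 0.0656975)  len=0.1327
  (v11,v15,v16) [+--] → (-1.89924, 2.1456, 0.0656975)–(-0.846746, 2.1456, 0.6657)  len=1.2115
  (v11,v16,v12) [+--] → (-0.846746, 2.1456, 0.6657)–(0, 2.1456, 0.551743)  len=0.8544
  (v13,v18,v14) [--+] → (-0.330851, 2.1456, -0.59627)–(0, 2.1456, -0.551743)  len=0.3338
  (v14,v18,v19) [+--] → (-0.330851, 2.1456, -0.59627)–(-0.846746, 2.1456, -0.6657)  len=0.5205
  (v14,v19,v10) [+-+] → (-0.846746, 2.1456, -0.6657)–(-1.21245, 2.1456, -0.457244)  len=0.4209
  (v10,v19,v15) [+--] → (-1.21245, 2.1456, -0.457244)–(-2.01449, 2.1456, 0)  len=0.9232

Chained into 1 loop(s):
  loop 1: 14 segments, perimeter = 8.7942
Total perimeter = 8.794

loops=1 perimeter=8.794


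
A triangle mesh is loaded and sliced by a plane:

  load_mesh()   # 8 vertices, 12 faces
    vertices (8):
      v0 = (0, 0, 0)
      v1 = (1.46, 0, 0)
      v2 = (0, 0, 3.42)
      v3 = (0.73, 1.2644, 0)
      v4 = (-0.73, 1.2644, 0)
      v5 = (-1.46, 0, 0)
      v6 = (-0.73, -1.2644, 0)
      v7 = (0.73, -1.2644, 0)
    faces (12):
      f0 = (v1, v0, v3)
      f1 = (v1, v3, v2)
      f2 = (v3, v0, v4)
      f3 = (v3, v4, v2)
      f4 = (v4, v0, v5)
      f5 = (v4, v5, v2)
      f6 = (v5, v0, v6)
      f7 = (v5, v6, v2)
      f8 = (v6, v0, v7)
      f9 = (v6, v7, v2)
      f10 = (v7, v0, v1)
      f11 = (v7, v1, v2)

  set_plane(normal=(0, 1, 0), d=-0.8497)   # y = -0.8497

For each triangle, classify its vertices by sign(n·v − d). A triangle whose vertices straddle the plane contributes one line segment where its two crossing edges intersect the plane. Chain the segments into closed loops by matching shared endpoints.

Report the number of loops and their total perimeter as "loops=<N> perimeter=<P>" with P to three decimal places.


loops=1 perimeter=5.359

Straddling triangles (6 of 12):
  (v5,v0,v6) [++-] → (-0.490573, -0.8497, 0)–(-0.969427, -0.8497, 0)  len=0.4789
  (v5,v6,v2) [+-+] → (-0.969427, -0.8497, 0)–(-0.490573, -0.8497, 1.1217)  len=1.2196
  (v6,v0,v7) [-+-] → (-0.490573, -0.8497, 0)–(0.490573, -0.8497, 0)  len=0.9811
  (v6,v7,v2) [--+] → (0.490573, -0.8497, 1.1217)–(-0.490573, -0.8497, 1.1217)  len=0.9811
  (v7,v0,v1) [-++] → (0.490573, -0.8497, 0)–(0.969427, -0.8497, 0)  len=0.4789
  (v7,v1,v2) [-++] → (0.969427, -0.8497, 0)–(0.490573, -0.8497, 1.1217)  len=1.2196

Chained into 1 loop(s):
  loop 1: 6 segments, perimeter = 5.3593
Total perimeter = 5.359


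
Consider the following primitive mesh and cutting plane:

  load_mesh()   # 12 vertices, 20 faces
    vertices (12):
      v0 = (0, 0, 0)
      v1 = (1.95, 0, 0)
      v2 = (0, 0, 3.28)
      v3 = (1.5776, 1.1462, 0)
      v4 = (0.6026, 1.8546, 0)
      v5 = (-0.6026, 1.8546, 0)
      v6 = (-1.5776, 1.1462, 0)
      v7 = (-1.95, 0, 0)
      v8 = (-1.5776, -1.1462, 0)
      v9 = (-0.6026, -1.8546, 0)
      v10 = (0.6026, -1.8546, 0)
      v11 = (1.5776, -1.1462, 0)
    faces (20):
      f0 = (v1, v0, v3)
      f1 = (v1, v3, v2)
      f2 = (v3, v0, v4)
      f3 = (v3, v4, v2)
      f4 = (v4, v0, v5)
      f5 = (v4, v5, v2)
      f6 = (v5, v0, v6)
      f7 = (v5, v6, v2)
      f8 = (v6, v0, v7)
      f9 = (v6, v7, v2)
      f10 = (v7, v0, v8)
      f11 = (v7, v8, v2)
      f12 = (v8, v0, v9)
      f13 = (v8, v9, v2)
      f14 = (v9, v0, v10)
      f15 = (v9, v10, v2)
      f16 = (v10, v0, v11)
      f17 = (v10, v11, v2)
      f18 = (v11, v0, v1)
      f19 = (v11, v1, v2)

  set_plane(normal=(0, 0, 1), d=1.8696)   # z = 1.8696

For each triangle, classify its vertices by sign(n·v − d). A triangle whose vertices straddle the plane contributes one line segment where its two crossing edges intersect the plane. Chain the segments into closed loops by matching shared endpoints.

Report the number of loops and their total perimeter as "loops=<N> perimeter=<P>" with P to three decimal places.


Straddling triangles (10 of 20):
  (v1,v3,v2) [--+] → (0.678368, 0.492866, 1.8696)–(0.8385, 0, 1.8696)  len=0.5182
  (v3,v4,v2) [--+] → (0.259118, 0.797478, 1.8696)–(0.678368, 0.492866, 1.8696)  len=0.5182
  (v4,v5,v2) [--+] → (-0.259118, 0.797478, 1.8696)–(0.259118, 0.797478, 1.8696)  len=0.5182
  (v5,v6,v2) [--+] → (-0.678368, 0.492866, 1.8696)–(-0.259118, 0.797478, 1.8696)  len=0.5182
  (v6,v7,v2) [--+] → (-0.8385, 0, 1.8696)–(-0.678368, 0.492866, 1.8696)  len=0.5182
  (v7,v8,v2) [--+] → (-0.678368, -0.492866, 1.8696)–(-0.8385, 0, 1.8696)  len=0.5182
  (v8,v9,v2) [--+] → (-0.259118, -0.797478, 1.8696)–(-0.678368, -0.492866, 1.8696)  len=0.5182
  (v9,v10,v2) [--+] → (0.259118, -0.797478, 1.8696)–(-0.259118, -0.797478, 1.8696)  len=0.5182
  (v10,v11,v2) [--+] → (0.678368, -0.492866, 1.8696)–(0.259118, -0.797478, 1.8696)  len=0.5182
  (v11,v1,v2) [--+] → (0.8385, 0, 1.8696)–(0.678368, -0.492866, 1.8696)  len=0.5182

Chained into 1 loop(s):
  loop 1: 10 segments, perimeter = 5.1823
Total perimeter = 5.182

loops=1 perimeter=5.182


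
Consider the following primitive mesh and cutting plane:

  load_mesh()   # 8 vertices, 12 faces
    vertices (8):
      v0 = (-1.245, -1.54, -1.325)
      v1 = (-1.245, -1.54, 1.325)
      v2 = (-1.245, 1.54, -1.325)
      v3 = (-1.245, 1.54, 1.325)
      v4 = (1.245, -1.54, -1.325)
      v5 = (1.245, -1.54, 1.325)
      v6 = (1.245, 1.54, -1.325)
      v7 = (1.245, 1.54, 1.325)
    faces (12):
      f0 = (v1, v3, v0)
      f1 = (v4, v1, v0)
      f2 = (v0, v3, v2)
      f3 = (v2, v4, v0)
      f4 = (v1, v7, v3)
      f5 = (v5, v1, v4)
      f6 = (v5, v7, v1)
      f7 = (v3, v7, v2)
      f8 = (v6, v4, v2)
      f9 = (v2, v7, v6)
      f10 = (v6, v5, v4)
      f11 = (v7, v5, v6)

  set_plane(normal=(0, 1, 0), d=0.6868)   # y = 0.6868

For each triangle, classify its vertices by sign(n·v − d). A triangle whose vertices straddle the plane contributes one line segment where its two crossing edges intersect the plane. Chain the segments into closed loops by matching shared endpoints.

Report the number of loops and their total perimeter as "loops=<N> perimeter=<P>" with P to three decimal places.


loops=1 perimeter=10.280

Straddling triangles (8 of 12):
  (v1,v3,v0) [-+-] → (-1.245, 0.6868, 1.325)–(-1.245, 0.6868, 0.590916)  len=0.7341
  (v0,v3,v2) [-++] → (-1.245, 0.6868, 0.590916)–(-1.245, 0.6868, -1.325)  len=1.9159
  (v2,v4,v0) [+--] → (-0.555238, 0.6868, -1.325)–(-1.245, 0.6868, -1.325)  len=0.6898
  (v1,v7,v3) [-++] → (0.555238, 0.6868, 1.325)–(-1.245, 0.6868, 1.325)  len=1.8002
  (v5,v7,v1) [-+-] → (1.245, 0.6868, 1.325)–(0.555238, 0.6868, 1.325)  len=0.6898
  (v6,v4,v2) [+-+] → (1.245, 0.6868, -1.325)–(-0.555238, 0.6868, -1.325)  len=1.8002
  (v6,v5,v4) [+--] → (1.245, 0.6868, -0.590916)–(1.245, 0.6868, -1.325)  len=0.7341
  (v7,v5,v6) [+-+] → (1.245, 0.6868, 1.325)–(1.245, 0.6868, -0.590916)  len=1.9159

Chained into 1 loop(s):
  loop 1: 8 segments, perimeter = 10.2800
Total perimeter = 10.280


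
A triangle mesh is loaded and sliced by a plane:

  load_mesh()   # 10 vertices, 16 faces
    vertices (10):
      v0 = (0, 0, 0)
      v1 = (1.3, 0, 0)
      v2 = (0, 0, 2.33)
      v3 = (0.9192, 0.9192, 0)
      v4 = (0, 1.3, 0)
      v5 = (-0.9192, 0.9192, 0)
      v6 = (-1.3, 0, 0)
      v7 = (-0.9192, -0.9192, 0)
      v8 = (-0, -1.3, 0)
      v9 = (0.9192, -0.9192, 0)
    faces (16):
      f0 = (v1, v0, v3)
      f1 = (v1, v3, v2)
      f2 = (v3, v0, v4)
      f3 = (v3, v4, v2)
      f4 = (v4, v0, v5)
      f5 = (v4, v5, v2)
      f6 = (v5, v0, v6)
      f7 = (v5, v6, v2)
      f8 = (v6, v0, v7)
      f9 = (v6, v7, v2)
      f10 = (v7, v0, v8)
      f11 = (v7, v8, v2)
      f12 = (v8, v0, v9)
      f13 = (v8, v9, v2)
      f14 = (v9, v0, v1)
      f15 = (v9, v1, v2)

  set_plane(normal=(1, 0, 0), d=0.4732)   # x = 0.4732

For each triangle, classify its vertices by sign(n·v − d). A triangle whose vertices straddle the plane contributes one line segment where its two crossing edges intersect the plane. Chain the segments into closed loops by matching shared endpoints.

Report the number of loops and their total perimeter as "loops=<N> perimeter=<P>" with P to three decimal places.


Straddling triangles (8 of 16):
  (v1,v0,v3) [+-+] → (0.4732, 0, 0)–(0.4732, 0.4732, 0)  len=0.4732
  (v1,v3,v2) [++-] → (0.4732, 0.4732, 1.13053)–(0.4732, 0, 1.48188)  len=0.5894
  (v3,v0,v4) [+--] → (0.4732, 0.4732, 0)–(0.4732, 1.10397, 0)  len=0.6308
  (v3,v4,v2) [+--] → (0.4732, 1.10397, 0)–(0.4732, 0.4732, 1.13053)  len=1.2946
  (v8,v0,v9) [--+] → (0.4732, -0.4732, 0)–(0.4732, -1.10397, 0)  len=0.6308
  (v8,v9,v2) [-+-] → (0.4732, -1.10397, 0)–(0.4732, -0.4732, 1.13053)  len=1.2946
  (v9,v0,v1) [+-+] → (0.4732, -0.4732, 0)–(0.4732, 0, 0)  len=0.4732
  (v9,v1,v2) [++-] → (0.4732, 0, 1.48188)–(0.4732, -0.4732, 1.13053)  len=0.5894

Chained into 1 loop(s):
  loop 1: 8 segments, perimeter = 5.9759
Total perimeter = 5.976

loops=1 perimeter=5.976


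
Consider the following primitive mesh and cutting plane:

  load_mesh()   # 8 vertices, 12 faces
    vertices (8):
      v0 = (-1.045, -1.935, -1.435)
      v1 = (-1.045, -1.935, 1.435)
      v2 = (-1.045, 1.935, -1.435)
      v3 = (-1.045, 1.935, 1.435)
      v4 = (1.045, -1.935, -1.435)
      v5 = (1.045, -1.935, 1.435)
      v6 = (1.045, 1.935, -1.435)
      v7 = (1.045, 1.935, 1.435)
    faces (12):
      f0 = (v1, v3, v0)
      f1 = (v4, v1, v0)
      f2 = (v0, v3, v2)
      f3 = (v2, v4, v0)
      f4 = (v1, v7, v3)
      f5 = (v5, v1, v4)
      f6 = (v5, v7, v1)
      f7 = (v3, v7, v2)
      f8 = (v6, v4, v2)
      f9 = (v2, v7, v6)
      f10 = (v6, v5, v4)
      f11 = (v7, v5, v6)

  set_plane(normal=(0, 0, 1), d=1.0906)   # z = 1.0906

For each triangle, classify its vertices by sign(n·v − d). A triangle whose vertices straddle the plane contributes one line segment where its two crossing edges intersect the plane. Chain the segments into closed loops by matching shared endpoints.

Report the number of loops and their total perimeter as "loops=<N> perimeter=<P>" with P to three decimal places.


Straddling triangles (8 of 12):
  (v1,v3,v0) [++-] → (-1.045, 1.4706, 1.0906)–(-1.045, -1.935, 1.0906)  len=3.4056
  (v4,v1,v0) [-+-] → (-0.7942, -1.935, 1.0906)–(-1.045, -1.935, 1.0906)  len=0.2508
  (v0,v3,v2) [-+-] → (-1.045, 1.4706, 1.0906)–(-1.045, 1.935, 1.0906)  len=0.4644
  (v5,v1,v4) [++-] → (-0.7942, -1.935, 1.0906)–(1.045, -1.935, 1.0906)  len=1.8392
  (v3,v7,v2) [++-] → (0.7942, 1.935, 1.0906)–(-1.045, 1.935, 1.0906)  len=1.8392
  (v2,v7,v6) [-+-] → (0.7942, 1.935, 1.0906)–(1.045, 1.935, 1.0906)  len=0.2508
  (v6,v5,v4) [-+-] → (1.045, -1.4706, 1.0906)–(1.045, -1.935, 1.0906)  len=0.4644
  (v7,v5,v6) [++-] → (1.045, -1.4706, 1.0906)–(1.045, 1.935, 1.0906)  len=3.4056

Chained into 1 loop(s):
  loop 1: 8 segments, perimeter = 11.9200
Total perimeter = 11.920

loops=1 perimeter=11.920


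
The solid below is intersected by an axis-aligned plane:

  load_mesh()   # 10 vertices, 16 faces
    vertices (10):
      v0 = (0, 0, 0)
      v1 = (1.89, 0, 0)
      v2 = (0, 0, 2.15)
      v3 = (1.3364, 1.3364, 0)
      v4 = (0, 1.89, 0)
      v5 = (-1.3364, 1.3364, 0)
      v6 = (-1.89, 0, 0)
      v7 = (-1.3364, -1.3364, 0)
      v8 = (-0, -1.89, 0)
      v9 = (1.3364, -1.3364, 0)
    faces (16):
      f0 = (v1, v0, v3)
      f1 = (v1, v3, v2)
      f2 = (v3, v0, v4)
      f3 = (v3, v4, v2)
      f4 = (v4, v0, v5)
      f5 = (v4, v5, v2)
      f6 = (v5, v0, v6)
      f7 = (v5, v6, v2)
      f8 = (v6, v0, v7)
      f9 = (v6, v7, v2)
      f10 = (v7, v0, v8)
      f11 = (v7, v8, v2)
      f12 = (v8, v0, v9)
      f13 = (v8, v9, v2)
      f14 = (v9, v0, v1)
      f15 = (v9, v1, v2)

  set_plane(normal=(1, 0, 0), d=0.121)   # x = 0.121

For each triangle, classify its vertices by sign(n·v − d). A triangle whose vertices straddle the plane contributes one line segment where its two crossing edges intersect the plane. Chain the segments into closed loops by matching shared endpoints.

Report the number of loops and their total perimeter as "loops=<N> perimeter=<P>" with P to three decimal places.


loops=1 perimeter=9.154

Straddling triangles (8 of 16):
  (v1,v0,v3) [+-+] → (0.121, 0, 0)–(0.121, 0.121, 0)  len=0.1210
  (v1,v3,v2) [++-] → (0.121, 0.121, 1.95534)–(0.121, 0, 2.01235)  len=0.1338
  (v3,v0,v4) [+--] → (0.121, 0.121, 0)–(0.121, 1.83988, 0)  len=1.7189
  (v3,v4,v2) [+--] → (0.121, 1.83988, 0)–(0.121, 0.121, 1.95534)  len=2.6034
  (v8,v0,v9) [--+] → (0.121, -0.121, 0)–(0.121, -1.83988, 0)  len=1.7189
  (v8,v9,v2) [-+-] → (0.121, -1.83988, 0)–(0.121, -0.121, 1.95534)  len=2.6034
  (v9,v0,v1) [+-+] → (0.121, -0.121, 0)–(0.121, 0, 0)  len=0.1210
  (v9,v1,v2) [++-] → (0.121, 0, 2.01235)–(0.121, -0.121, 1.95534)  len=0.1338

Chained into 1 loop(s):
  loop 1: 8 segments, perimeter = 9.1541
Total perimeter = 9.154


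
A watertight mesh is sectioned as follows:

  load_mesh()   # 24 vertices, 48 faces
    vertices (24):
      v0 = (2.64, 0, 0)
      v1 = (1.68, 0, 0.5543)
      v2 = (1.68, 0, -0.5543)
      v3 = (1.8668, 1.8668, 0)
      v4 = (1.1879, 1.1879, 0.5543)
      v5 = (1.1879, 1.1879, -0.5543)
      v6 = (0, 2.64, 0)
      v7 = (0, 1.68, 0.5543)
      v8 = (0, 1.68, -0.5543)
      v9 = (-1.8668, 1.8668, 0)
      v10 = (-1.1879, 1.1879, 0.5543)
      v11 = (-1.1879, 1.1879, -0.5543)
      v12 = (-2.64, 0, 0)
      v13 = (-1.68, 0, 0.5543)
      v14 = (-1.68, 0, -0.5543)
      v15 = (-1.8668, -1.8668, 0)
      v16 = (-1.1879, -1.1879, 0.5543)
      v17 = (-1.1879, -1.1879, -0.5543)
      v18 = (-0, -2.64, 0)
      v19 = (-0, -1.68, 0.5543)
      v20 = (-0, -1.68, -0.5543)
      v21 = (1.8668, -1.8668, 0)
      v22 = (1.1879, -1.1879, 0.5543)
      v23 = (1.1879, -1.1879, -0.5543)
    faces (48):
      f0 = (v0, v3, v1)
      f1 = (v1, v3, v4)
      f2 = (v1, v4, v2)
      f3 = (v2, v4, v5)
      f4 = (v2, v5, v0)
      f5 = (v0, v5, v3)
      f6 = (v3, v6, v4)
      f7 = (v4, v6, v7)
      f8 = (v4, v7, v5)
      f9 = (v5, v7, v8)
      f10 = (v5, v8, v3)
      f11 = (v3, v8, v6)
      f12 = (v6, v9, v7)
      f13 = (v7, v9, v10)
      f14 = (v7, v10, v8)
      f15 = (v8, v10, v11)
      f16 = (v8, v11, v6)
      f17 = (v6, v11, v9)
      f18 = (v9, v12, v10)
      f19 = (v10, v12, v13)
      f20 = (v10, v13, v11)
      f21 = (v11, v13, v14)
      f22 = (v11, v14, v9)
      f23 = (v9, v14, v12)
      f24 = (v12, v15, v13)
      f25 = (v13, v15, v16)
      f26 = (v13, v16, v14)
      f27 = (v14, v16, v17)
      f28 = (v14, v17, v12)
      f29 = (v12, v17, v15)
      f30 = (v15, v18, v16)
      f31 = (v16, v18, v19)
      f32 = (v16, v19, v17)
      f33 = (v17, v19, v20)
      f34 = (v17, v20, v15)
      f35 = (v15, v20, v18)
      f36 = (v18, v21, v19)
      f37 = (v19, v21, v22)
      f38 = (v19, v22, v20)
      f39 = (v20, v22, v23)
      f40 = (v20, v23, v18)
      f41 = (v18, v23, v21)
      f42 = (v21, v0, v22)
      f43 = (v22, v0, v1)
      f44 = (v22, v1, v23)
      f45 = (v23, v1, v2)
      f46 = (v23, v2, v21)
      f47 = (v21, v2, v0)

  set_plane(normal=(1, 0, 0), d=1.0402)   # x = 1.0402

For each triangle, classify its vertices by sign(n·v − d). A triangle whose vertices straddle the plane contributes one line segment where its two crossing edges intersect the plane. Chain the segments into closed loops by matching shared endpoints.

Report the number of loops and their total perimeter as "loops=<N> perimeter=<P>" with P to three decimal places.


Straddling triangles (12 of 48):
  (v3,v6,v4) [+-+] → (1.0402, 2.20917, 0)–(1.0402, 1.36845, 0.48538)  len=0.9708
  (v4,v6,v7) [+--] → (1.0402, 1.36845, 0.48538)–(1.0402, 1.24909, 0.5543)  len=0.1378
  (v4,v7,v5) [+-+] → (1.0402, 1.24909, 0.5543)–(1.0402, 1.24909, -0.41646)  len=0.9708
  (v5,v7,v8) [+--] → (1.0402, 1.24909, -0.41646)–(1.0402, 1.24909, -0.5543)  len=0.1378
  (v5,v8,v3) [+-+] → (1.0402, 1.24909, -0.5543)–(1.0402, 1.78409, -0.245438)  len=0.6178
  (v3,v8,v6) [+--] → (1.0402, 1.78409, -0.245438)–(1.0402, 2.20917, 0)  len=0.4908
  (v18,v21,v19) [-+-] → (1.0402, -2.20917, 0)–(1.0402, -1.78409, 0.245438)  len=0.4908
  (v19,v21,v22) [-++] → (1.0402, -1.78409, 0.245438)–(1.0402, -1.24909, 0.5543)  len=0.6178
  (v19,v22,v20) [-+-] → (1.0402, -1.24909, 0.5543)–(1.0402, -1.24909, 0.41646)  len=0.1378
  (v20,v22,v23) [-++] → (1.0402, -1.24909, 0.41646)–(1.0402, -1.24909, -0.5543)  len=0.9708
  (v20,v23,v18) [-+-] → (1.0402, -1.24909, -0.5543)–(1.0402, -1.36845, -0.48538)  len=0.1378
  (v18,v23,v21) [-++] → (1.0402, -1.36845, -0.48538)–(1.0402, -2.20917, 0)  len=0.9708

Chained into 2 loop(s):
  loop 1: 6 segments, perimeter = 3.3258
  loop 2: 6 segments, perimeter = 3.3258
Total perimeter = 6.652

loops=2 perimeter=6.652


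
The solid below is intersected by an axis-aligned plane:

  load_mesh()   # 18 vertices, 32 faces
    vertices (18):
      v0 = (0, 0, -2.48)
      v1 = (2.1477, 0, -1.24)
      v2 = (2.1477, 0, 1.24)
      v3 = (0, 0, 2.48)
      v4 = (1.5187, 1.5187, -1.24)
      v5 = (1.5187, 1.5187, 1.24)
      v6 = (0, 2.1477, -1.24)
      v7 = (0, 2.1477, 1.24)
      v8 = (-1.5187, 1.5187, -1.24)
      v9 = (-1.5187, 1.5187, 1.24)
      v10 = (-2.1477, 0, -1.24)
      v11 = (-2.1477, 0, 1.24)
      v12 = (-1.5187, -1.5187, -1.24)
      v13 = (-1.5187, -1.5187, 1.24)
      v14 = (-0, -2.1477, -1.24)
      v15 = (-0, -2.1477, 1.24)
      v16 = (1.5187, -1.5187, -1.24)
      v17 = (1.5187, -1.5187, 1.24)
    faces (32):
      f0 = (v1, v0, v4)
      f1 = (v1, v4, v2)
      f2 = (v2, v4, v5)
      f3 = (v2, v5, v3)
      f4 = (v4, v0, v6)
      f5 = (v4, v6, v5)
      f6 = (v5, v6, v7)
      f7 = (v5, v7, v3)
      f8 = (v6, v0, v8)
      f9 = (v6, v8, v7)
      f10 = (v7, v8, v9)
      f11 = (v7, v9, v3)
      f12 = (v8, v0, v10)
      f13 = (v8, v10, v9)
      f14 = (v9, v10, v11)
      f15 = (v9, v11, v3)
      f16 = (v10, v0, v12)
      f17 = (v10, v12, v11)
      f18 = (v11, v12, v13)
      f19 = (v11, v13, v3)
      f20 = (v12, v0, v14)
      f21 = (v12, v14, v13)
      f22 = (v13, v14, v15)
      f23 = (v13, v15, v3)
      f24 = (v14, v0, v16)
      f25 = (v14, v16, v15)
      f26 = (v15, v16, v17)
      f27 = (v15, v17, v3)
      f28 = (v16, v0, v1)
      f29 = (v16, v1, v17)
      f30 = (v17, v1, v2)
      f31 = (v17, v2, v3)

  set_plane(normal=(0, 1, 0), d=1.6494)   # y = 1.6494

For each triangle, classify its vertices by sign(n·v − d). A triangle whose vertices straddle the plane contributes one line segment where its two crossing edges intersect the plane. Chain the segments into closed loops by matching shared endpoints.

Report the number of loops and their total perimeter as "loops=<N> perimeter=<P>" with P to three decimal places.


Straddling triangles (8 of 32):
  (v4,v0,v6) [--+] → (0, 1.6494, -1.5277)–(1.20313, 1.6494, -1.24)  len=1.2370
  (v4,v6,v5) [-+-] → (1.20313, 1.6494, -1.24)–(1.20313, 1.6494, 0.72468)  len=1.9647
  (v5,v6,v7) [-++] → (1.20313, 1.6494, 0.72468)–(1.20313, 1.6494, 1.24)  len=0.5153
  (v5,v7,v3) [-+-] → (1.20313, 1.6494, 1.24)–(0, 1.6494, 1.5277)  len=1.2370
  (v6,v0,v8) [+--] → (0, 1.6494, -1.5277)–(-1.20313, 1.6494, -1.24)  len=1.2370
  (v6,v8,v7) [+-+] → (-1.20313, 1.6494, -1.24)–(-1.20313, 1.6494, -0.72468)  len=0.5153
  (v7,v8,v9) [+--] → (-1.20313, 1.6494, -0.72468)–(-1.20313, 1.6494, 1.24)  len=1.9647
  (v7,v9,v3) [+--] → (-1.20313, 1.6494, 1.24)–(0, 1.6494, 1.5277)  len=1.2370

Chained into 1 loop(s):
  loop 1: 8 segments, perimeter = 9.9082
Total perimeter = 9.908

loops=1 perimeter=9.908
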